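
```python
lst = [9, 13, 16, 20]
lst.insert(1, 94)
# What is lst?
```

[9, 94, 13, 16, 20]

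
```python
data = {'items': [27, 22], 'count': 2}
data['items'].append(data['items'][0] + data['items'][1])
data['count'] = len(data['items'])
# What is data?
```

After line 1: data = {'items': [27, 22], 'count': 2}
After line 2 (append 27 + 22 = 49): data = {'items': [27, 22, 49], 'count': 2}
After line 3 (count = len(items) = 3): data = {'items': [27, 22, 49], 'count': 3}

{'items': [27, 22, 49], 'count': 3}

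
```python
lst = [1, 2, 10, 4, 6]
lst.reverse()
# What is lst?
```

[6, 4, 10, 2, 1]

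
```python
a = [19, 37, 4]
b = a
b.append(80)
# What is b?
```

After line 1: a = [19, 37, 4]
After line 2 (b = a is an alias, same object): a = [19, 37, 4], b = [19, 37, 4]
After line 3 (b.append mutates the shared list): a = [19, 37, 4, 80], b = [19, 37, 4, 80]

[19, 37, 4, 80]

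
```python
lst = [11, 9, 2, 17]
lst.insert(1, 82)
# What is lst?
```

[11, 82, 9, 2, 17]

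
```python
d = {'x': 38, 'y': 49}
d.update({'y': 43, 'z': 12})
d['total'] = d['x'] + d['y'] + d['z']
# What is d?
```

After line 1: d = {'x': 38, 'y': 49}
After line 2 (y overwritten, z added): d = {'x': 38, 'y': 43, 'z': 12}
After line 3 (total = 38 + 43 + 12 = 93): d = {'x': 38, 'y': 43, 'z': 12, 'total': 93}

{'x': 38, 'y': 43, 'z': 12, 'total': 93}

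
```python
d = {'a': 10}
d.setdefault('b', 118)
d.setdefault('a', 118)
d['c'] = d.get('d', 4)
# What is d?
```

After line 1: d = {'a': 10}
After line 2 (setdefault adds 'b'=118): d = {'a': 10, 'b': 118}
After line 3 (setdefault 'a' no-op, already exists): d = {'a': 10, 'b': 118}
After line 4 (get('d', 4) returns default since 'd' not in d): d = {'a': 10, 'b': 118, 'c': 4}

{'a': 10, 'b': 118, 'c': 4}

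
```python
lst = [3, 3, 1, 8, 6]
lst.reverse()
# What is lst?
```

[6, 8, 1, 3, 3]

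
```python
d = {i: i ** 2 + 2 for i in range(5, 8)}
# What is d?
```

{5: 27, 6: 38, 7: 51}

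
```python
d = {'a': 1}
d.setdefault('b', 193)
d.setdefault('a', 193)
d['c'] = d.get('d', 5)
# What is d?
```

After line 1: d = {'a': 1}
After line 2 (setdefault adds 'b'=193): d = {'a': 1, 'b': 193}
After line 3 (setdefault 'a' no-op, already exists): d = {'a': 1, 'b': 193}
After line 4 (get('d', 5) returns default since 'd' not in d): d = {'a': 1, 'b': 193, 'c': 5}

{'a': 1, 'b': 193, 'c': 5}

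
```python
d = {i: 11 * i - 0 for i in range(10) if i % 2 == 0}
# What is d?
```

{0: 0, 2: 22, 4: 44, 6: 66, 8: 88}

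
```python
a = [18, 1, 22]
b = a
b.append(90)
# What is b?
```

After line 1: a = [18, 1, 22]
After line 2 (b = a is an alias, same object): a = [18, 1, 22], b = [18, 1, 22]
After line 3 (b.append mutates the shared list): a = [18, 1, 22, 90], b = [18, 1, 22, 90]

[18, 1, 22, 90]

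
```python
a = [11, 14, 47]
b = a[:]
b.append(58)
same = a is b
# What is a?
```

After line 1: a = [11, 14, 47]
After line 2 (b = a[:] is a shallow copy, new object): a = [11, 14, 47], b = [11, 14, 47]
After line 3 (append only mutates b): a = [11, 14, 47], b = [11, 14, 47, 58]
After line 4 (same = a is b; different objects -> False): same = False

[11, 14, 47]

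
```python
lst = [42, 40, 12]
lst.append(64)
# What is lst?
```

[42, 40, 12, 64]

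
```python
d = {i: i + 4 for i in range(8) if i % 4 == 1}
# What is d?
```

{1: 5, 5: 9}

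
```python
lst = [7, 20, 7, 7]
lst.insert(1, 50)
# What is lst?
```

[7, 50, 20, 7, 7]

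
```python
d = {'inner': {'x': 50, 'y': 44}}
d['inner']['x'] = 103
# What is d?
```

After line 1: d = {'inner': {'x': 50, 'y': 44}}
After line 2 (inner x overwritten): d = {'inner': {'x': 103, 'y': 44}}

{'inner': {'x': 103, 'y': 44}}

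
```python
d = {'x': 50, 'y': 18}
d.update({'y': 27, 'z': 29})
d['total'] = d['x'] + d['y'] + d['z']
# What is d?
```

After line 1: d = {'x': 50, 'y': 18}
After line 2 (y overwritten, z added): d = {'x': 50, 'y': 27, 'z': 29}
After line 3 (total = 50 + 27 + 29 = 106): d = {'x': 50, 'y': 27, 'z': 29, 'total': 106}

{'x': 50, 'y': 27, 'z': 29, 'total': 106}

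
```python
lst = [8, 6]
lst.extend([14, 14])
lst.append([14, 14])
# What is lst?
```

After line 1: lst = [8, 6]
After line 2 (extend unpacks [14, 14]): lst = [8, 6, 14, 14]
After line 3 (append adds [14, 14] as single element): lst = [8, 6, 14, 14, [14, 14]]

[8, 6, 14, 14, [14, 14]]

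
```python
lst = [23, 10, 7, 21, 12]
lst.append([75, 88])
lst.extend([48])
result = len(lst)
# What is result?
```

After line 1: lst = [23, 10, 7, 21, 12]
After line 2 (append adds [75, 88] as single element): lst = [23, 10, 7, 21, 12, [75, 88]]
After line 3 (extend unpacks [48], adds 48): lst = [23, 10, 7, 21, 12, [75, 88], 48]
After line 4: result = len(lst) = 7

7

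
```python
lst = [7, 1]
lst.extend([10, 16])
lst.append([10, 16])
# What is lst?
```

After line 1: lst = [7, 1]
After line 2 (extend unpacks [10, 16]): lst = [7, 1, 10, 16]
After line 3 (append adds [10, 16] as single element): lst = [7, 1, 10, 16, [10, 16]]

[7, 1, 10, 16, [10, 16]]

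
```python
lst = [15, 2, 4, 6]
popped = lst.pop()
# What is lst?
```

[15, 2, 4]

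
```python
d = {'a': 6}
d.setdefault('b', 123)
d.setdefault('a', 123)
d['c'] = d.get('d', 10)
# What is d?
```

After line 1: d = {'a': 6}
After line 2 (setdefault adds 'b'=123): d = {'a': 6, 'b': 123}
After line 3 (setdefault 'a' no-op, already exists): d = {'a': 6, 'b': 123}
After line 4 (get('d', 10) returns default since 'd' not in d): d = {'a': 6, 'b': 123, 'c': 10}

{'a': 6, 'b': 123, 'c': 10}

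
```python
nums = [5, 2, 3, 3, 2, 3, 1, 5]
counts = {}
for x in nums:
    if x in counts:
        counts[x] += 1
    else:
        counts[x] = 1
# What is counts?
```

Initial: counts = {}, nums = [5, 2, 3, 3, 2, 3, 1, 5]
See 5: counts = {5: 1}
See 2: counts = {5: 1, 2: 1}
See 3: counts = {5: 1, 2: 1, 3: 1}
See 3: counts = {5: 1, 2: 1, 3: 2}
See 2: counts = {5: 1, 2: 2, 3: 2}
See 3: counts = {5: 1, 2: 2, 3: 3}
See 1: counts = {5: 1, 2: 2, 3: 3, 1: 1}
See 5: counts = {5: 2, 2: 2, 3: 3, 1: 1}

{5: 2, 2: 2, 3: 3, 1: 1}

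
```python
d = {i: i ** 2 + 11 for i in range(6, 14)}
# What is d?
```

{6: 47, 7: 60, 8: 75, 9: 92, 10: 111, 11: 132, 12: 155, 13: 180}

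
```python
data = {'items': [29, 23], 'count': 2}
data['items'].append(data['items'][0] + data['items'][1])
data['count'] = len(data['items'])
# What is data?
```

After line 1: data = {'items': [29, 23], 'count': 2}
After line 2 (append 29 + 23 = 52): data = {'items': [29, 23, 52], 'count': 2}
After line 3 (count = len(items) = 3): data = {'items': [29, 23, 52], 'count': 3}

{'items': [29, 23, 52], 'count': 3}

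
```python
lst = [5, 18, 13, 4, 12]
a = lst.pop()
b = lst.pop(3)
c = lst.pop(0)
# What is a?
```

After line 1: lst = [5, 18, 13, 4, 12]
After line 2 (pop() -> a = 12): lst = [5, 18, 13, 4]
After line 3 (pop(3) -> b = 4): lst = [5, 18, 13]
After line 4 (pop(0) -> c = 5): lst = [18, 13]

12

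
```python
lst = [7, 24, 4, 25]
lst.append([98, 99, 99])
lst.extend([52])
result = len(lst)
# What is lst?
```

After line 1: lst = [7, 24, 4, 25]
After line 2 (append adds [98, 99, 99] as single element): lst = [7, 24, 4, 25, [98, 99, 99]]
After line 3 (extend unpacks [52], adds 52): lst = [7, 24, 4, 25, [98, 99, 99], 52]
After line 4: result = len(lst) = 6

[7, 24, 4, 25, [98, 99, 99], 52]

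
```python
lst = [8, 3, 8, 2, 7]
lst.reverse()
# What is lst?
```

[7, 2, 8, 3, 8]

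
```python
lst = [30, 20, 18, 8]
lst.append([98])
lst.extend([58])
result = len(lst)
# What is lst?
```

After line 1: lst = [30, 20, 18, 8]
After line 2 (append adds [98] as single element): lst = [30, 20, 18, 8, [98]]
After line 3 (extend unpacks [58], adds 58): lst = [30, 20, 18, 8, [98], 58]
After line 4: result = len(lst) = 6

[30, 20, 18, 8, [98], 58]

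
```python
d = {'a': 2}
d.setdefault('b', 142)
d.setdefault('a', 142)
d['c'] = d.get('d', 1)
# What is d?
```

After line 1: d = {'a': 2}
After line 2 (setdefault adds 'b'=142): d = {'a': 2, 'b': 142}
After line 3 (setdefault 'a' no-op, already exists): d = {'a': 2, 'b': 142}
After line 4 (get('d', 1) returns default since 'd' not in d): d = {'a': 2, 'b': 142, 'c': 1}

{'a': 2, 'b': 142, 'c': 1}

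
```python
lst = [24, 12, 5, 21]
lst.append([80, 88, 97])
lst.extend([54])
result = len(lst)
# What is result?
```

After line 1: lst = [24, 12, 5, 21]
After line 2 (append adds [80, 88, 97] as single element): lst = [24, 12, 5, 21, [80, 88, 97]]
After line 3 (extend unpacks [54], adds 54): lst = [24, 12, 5, 21, [80, 88, 97], 54]
After line 4: result = len(lst) = 6

6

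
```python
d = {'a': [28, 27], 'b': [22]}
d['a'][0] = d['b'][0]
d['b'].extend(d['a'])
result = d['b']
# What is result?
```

After line 1: d = {'a': [28, 27], 'b': [22]}
After line 2 (a[0] = b[0] = 22): d = {'a': [22, 27], 'b': [22]}
After line 3 (b.extend(a) appends [22, 27]): d = {'a': [22, 27], 'b': [22, 22, 27]}
After line 4: result = d['b'] = [22, 22, 27]

[22, 22, 27]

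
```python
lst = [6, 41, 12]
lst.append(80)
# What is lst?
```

[6, 41, 12, 80]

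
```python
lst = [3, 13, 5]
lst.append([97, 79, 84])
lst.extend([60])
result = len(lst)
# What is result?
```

After line 1: lst = [3, 13, 5]
After line 2 (append adds [97, 79, 84] as single element): lst = [3, 13, 5, [97, 79, 84]]
After line 3 (extend unpacks [60], adds 60): lst = [3, 13, 5, [97, 79, 84], 60]
After line 4: result = len(lst) = 5

5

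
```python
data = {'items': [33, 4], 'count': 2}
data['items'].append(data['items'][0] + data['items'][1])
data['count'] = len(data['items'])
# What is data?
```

After line 1: data = {'items': [33, 4], 'count': 2}
After line 2 (append 33 + 4 = 37): data = {'items': [33, 4, 37], 'count': 2}
After line 3 (count = len(items) = 3): data = {'items': [33, 4, 37], 'count': 3}

{'items': [33, 4, 37], 'count': 3}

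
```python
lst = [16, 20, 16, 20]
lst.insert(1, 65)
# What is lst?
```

[16, 65, 20, 16, 20]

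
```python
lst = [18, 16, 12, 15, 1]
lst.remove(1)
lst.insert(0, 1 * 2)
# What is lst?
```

After line 1: lst = [18, 16, 12, 15, 1]
After line 2 (remove first 1): lst = [18, 16, 12, 15]
After line 3 (insert 2 at index 0): lst = [2, 18, 16, 12, 15]

[2, 18, 16, 12, 15]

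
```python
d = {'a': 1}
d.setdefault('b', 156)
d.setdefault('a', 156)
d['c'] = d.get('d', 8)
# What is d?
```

After line 1: d = {'a': 1}
After line 2 (setdefault adds 'b'=156): d = {'a': 1, 'b': 156}
After line 3 (setdefault 'a' no-op, already exists): d = {'a': 1, 'b': 156}
After line 4 (get('d', 8) returns default since 'd' not in d): d = {'a': 1, 'b': 156, 'c': 8}

{'a': 1, 'b': 156, 'c': 8}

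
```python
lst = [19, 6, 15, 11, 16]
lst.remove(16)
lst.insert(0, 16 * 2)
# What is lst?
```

After line 1: lst = [19, 6, 15, 11, 16]
After line 2 (remove first 16): lst = [19, 6, 15, 11]
After line 3 (insert 32 at index 0): lst = [32, 19, 6, 15, 11]

[32, 19, 6, 15, 11]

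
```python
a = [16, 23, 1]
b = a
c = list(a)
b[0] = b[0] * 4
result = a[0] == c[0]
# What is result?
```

After line 1: a = [16, 23, 1]
After line 2 (b = a, alias): a = [16, 23, 1], b = [16, 23, 1]
After line 3 (c = list(a) is a copy, new object): c = [16, 23, 1]
After line 4 (b[0] = 16 * 4 = 64; mutates shared a/b): a = b = [64, 23, 1], c = [16, 23, 1]
After line 5 (a[0] = 64, c[0] = 16; result = False)

False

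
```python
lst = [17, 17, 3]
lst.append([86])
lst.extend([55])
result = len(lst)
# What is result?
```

After line 1: lst = [17, 17, 3]
After line 2 (append adds [86] as single element): lst = [17, 17, 3, [86]]
After line 3 (extend unpacks [55], adds 55): lst = [17, 17, 3, [86], 55]
After line 4: result = len(lst) = 5

5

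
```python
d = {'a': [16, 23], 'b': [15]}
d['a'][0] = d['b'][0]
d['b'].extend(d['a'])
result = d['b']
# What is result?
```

After line 1: d = {'a': [16, 23], 'b': [15]}
After line 2 (a[0] = b[0] = 15): d = {'a': [15, 23], 'b': [15]}
After line 3 (b.extend(a) appends [15, 23]): d = {'a': [15, 23], 'b': [15, 15, 23]}
After line 4: result = d['b'] = [15, 15, 23]

[15, 15, 23]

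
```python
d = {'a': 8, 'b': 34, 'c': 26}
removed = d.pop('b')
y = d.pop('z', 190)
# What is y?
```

After line 1: d = {'a': 8, 'b': 34, 'c': 26}
After line 2 (pop 'b' returns 34): d = {'a': 8, 'c': 26}, removed = 34
After line 3 (pop 'z' missing, returns default 190): d = {'a': 8, 'c': 26}, y = 190

190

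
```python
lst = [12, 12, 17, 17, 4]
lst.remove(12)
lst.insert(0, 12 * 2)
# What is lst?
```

After line 1: lst = [12, 12, 17, 17, 4]
After line 2 (remove first 12): lst = [12, 17, 17, 4]
After line 3 (insert 24 at index 0): lst = [24, 12, 17, 17, 4]

[24, 12, 17, 17, 4]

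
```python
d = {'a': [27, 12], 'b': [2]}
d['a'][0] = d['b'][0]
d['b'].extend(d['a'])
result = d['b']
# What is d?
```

After line 1: d = {'a': [27, 12], 'b': [2]}
After line 2 (a[0] = b[0] = 2): d = {'a': [2, 12], 'b': [2]}
After line 3 (b.extend(a) appends [2, 12]): d = {'a': [2, 12], 'b': [2, 2, 12]}
After line 4: result = d['b'] = [2, 2, 12]

{'a': [2, 12], 'b': [2, 2, 12]}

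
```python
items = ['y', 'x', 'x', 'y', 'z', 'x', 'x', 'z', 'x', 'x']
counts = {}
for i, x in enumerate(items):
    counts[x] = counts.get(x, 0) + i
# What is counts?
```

Initial: counts = {}, items = ['y', 'x', 'x', 'y', 'z', 'x', 'x', 'z', 'x', 'x']
i=0, x='y': counts = {'y': 0}
i=1, x='x': counts = {'y': 0, 'x': 1}
i=2, x='x': counts = {'y': 0, 'x': 3}
i=3, x='y': counts = {'y': 3, 'x': 3}
i=4, x='z': counts = {'y': 3, 'x': 3, 'z': 4}
i=5, x='x': counts = {'y': 3, 'x': 8, 'z': 4}
i=6, x='x': counts = {'y': 3, 'x': 14, 'z': 4}
i=7, x='z': counts = {'y': 3, 'x': 14, 'z': 11}
i=8, x='x': counts = {'y': 3, 'x': 22, 'z': 11}
i=9, x='x': counts = {'y': 3, 'x': 31, 'z': 11}

{'y': 3, 'x': 31, 'z': 11}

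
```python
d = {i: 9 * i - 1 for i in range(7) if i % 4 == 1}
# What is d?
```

{1: 8, 5: 44}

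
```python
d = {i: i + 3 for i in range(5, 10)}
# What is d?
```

{5: 8, 6: 9, 7: 10, 8: 11, 9: 12}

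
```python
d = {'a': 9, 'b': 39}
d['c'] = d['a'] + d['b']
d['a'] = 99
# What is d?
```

After line 1: d = {'a': 9, 'b': 39}
After line 2 (d['c'] = 9 + 39): d = {'a': 9, 'b': 39, 'c': 48}
After line 3: d = {'a': 99, 'b': 39, 'c': 48}

{'a': 99, 'b': 39, 'c': 48}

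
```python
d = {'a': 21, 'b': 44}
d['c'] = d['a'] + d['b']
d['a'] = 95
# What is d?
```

After line 1: d = {'a': 21, 'b': 44}
After line 2 (d['c'] = 21 + 44): d = {'a': 21, 'b': 44, 'c': 65}
After line 3: d = {'a': 95, 'b': 44, 'c': 65}

{'a': 95, 'b': 44, 'c': 65}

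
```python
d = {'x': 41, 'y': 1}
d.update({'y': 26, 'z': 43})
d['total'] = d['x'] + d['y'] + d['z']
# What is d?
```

After line 1: d = {'x': 41, 'y': 1}
After line 2 (y overwritten, z added): d = {'x': 41, 'y': 26, 'z': 43}
After line 3 (total = 41 + 26 + 43 = 110): d = {'x': 41, 'y': 26, 'z': 43, 'total': 110}

{'x': 41, 'y': 26, 'z': 43, 'total': 110}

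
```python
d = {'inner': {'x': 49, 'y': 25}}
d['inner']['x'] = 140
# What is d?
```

After line 1: d = {'inner': {'x': 49, 'y': 25}}
After line 2 (inner x overwritten): d = {'inner': {'x': 140, 'y': 25}}

{'inner': {'x': 140, 'y': 25}}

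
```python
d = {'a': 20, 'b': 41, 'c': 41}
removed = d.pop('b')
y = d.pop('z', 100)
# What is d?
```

After line 1: d = {'a': 20, 'b': 41, 'c': 41}
After line 2 (pop 'b' returns 41): d = {'a': 20, 'c': 41}, removed = 41
After line 3 (pop 'z' missing, returns default 100): d = {'a': 20, 'c': 41}, y = 100

{'a': 20, 'c': 41}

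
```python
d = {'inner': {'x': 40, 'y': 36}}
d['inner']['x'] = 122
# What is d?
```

After line 1: d = {'inner': {'x': 40, 'y': 36}}
After line 2 (inner x overwritten): d = {'inner': {'x': 122, 'y': 36}}

{'inner': {'x': 122, 'y': 36}}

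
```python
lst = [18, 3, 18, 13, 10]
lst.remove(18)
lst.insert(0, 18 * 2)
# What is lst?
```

After line 1: lst = [18, 3, 18, 13, 10]
After line 2 (remove first 18): lst = [3, 18, 13, 10]
After line 3 (insert 36 at index 0): lst = [36, 3, 18, 13, 10]

[36, 3, 18, 13, 10]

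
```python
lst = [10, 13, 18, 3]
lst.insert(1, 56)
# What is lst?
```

[10, 56, 13, 18, 3]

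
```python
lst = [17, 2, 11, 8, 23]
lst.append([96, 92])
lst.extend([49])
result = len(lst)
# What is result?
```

After line 1: lst = [17, 2, 11, 8, 23]
After line 2 (append adds [96, 92] as single element): lst = [17, 2, 11, 8, 23, [96, 92]]
After line 3 (extend unpacks [49], adds 49): lst = [17, 2, 11, 8, 23, [96, 92], 49]
After line 4: result = len(lst) = 7

7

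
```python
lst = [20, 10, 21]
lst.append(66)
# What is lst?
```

[20, 10, 21, 66]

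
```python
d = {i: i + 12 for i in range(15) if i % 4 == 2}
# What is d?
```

{2: 14, 6: 18, 10: 22, 14: 26}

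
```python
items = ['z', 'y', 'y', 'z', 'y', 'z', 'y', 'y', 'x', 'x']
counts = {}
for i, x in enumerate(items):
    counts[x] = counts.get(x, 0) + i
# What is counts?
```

Initial: counts = {}, items = ['z', 'y', 'y', 'z', 'y', 'z', 'y', 'y', 'x', 'x']
i=0, x='z': counts = {'z': 0}
i=1, x='y': counts = {'z': 0, 'y': 1}
i=2, x='y': counts = {'z': 0, 'y': 3}
i=3, x='z': counts = {'z': 3, 'y': 3}
i=4, x='y': counts = {'z': 3, 'y': 7}
i=5, x='z': counts = {'z': 8, 'y': 7}
i=6, x='y': counts = {'z': 8, 'y': 13}
i=7, x='y': counts = {'z': 8, 'y': 20}
i=8, x='x': counts = {'z': 8, 'y': 20, 'x': 8}
i=9, x='x': counts = {'z': 8, 'y': 20, 'x': 17}

{'z': 8, 'y': 20, 'x': 17}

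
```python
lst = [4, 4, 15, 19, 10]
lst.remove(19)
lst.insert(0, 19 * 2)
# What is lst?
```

After line 1: lst = [4, 4, 15, 19, 10]
After line 2 (remove first 19): lst = [4, 4, 15, 10]
After line 3 (insert 38 at index 0): lst = [38, 4, 4, 15, 10]

[38, 4, 4, 15, 10]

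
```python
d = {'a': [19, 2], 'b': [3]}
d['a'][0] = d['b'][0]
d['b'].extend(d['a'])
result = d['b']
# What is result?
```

After line 1: d = {'a': [19, 2], 'b': [3]}
After line 2 (a[0] = b[0] = 3): d = {'a': [3, 2], 'b': [3]}
After line 3 (b.extend(a) appends [3, 2]): d = {'a': [3, 2], 'b': [3, 3, 2]}
After line 4: result = d['b'] = [3, 3, 2]

[3, 3, 2]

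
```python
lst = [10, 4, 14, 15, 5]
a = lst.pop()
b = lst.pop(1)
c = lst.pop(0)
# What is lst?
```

After line 1: lst = [10, 4, 14, 15, 5]
After line 2 (pop() -> a = 5): lst = [10, 4, 14, 15]
After line 3 (pop(1) -> b = 4): lst = [10, 14, 15]
After line 4 (pop(0) -> c = 10): lst = [14, 15]

[14, 15]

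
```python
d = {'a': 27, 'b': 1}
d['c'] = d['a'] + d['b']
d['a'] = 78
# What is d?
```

After line 1: d = {'a': 27, 'b': 1}
After line 2 (d['c'] = 27 + 1): d = {'a': 27, 'b': 1, 'c': 28}
After line 3: d = {'a': 78, 'b': 1, 'c': 28}

{'a': 78, 'b': 1, 'c': 28}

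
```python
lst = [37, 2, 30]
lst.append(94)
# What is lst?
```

[37, 2, 30, 94]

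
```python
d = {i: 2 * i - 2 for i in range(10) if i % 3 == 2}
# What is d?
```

{2: 2, 5: 8, 8: 14}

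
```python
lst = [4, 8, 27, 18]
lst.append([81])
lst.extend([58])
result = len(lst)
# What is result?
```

After line 1: lst = [4, 8, 27, 18]
After line 2 (append adds [81] as single element): lst = [4, 8, 27, 18, [81]]
After line 3 (extend unpacks [58], adds 58): lst = [4, 8, 27, 18, [81], 58]
After line 4: result = len(lst) = 6

6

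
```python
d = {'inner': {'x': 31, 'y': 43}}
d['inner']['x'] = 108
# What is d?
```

After line 1: d = {'inner': {'x': 31, 'y': 43}}
After line 2 (inner x overwritten): d = {'inner': {'x': 108, 'y': 43}}

{'inner': {'x': 108, 'y': 43}}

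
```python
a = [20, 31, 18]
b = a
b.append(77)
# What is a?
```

After line 1: a = [20, 31, 18]
After line 2 (b = a is an alias, same object): a = [20, 31, 18], b = [20, 31, 18]
After line 3 (b.append mutates the shared list): a = [20, 31, 18, 77], b = [20, 31, 18, 77]

[20, 31, 18, 77]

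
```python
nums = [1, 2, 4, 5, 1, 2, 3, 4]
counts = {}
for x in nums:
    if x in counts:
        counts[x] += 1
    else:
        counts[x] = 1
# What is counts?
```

Initial: counts = {}, nums = [1, 2, 4, 5, 1, 2, 3, 4]
See 1: counts = {1: 1}
See 2: counts = {1: 1, 2: 1}
See 4: counts = {1: 1, 2: 1, 4: 1}
See 5: counts = {1: 1, 2: 1, 4: 1, 5: 1}
See 1: counts = {1: 2, 2: 1, 4: 1, 5: 1}
See 2: counts = {1: 2, 2: 2, 4: 1, 5: 1}
See 3: counts = {1: 2, 2: 2, 4: 1, 5: 1, 3: 1}
See 4: counts = {1: 2, 2: 2, 4: 2, 5: 1, 3: 1}

{1: 2, 2: 2, 4: 2, 5: 1, 3: 1}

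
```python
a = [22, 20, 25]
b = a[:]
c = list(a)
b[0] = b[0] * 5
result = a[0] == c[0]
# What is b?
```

After line 1: a = [22, 20, 25]
After line 2 (b = a[:], copy): a = [22, 20, 25], b = [22, 20, 25]
After line 3 (c = list(a) is a copy, new object): c = [22, 20, 25]
After line 4 (b[0] = 22 * 5 = 110; only b mutates (copy)): a = [22, 20, 25], b = [110, 20, 25], c = [22, 20, 25]
After line 5 (a[0] = 22, c[0] = 22; result = True)

[110, 20, 25]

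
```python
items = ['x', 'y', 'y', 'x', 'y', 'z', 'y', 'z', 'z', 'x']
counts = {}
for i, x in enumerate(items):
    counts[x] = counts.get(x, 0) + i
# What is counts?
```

Initial: counts = {}, items = ['x', 'y', 'y', 'x', 'y', 'z', 'y', 'z', 'z', 'x']
i=0, x='x': counts = {'x': 0}
i=1, x='y': counts = {'x': 0, 'y': 1}
i=2, x='y': counts = {'x': 0, 'y': 3}
i=3, x='x': counts = {'x': 3, 'y': 3}
i=4, x='y': counts = {'x': 3, 'y': 7}
i=5, x='z': counts = {'x': 3, 'y': 7, 'z': 5}
i=6, x='y': counts = {'x': 3, 'y': 13, 'z': 5}
i=7, x='z': counts = {'x': 3, 'y': 13, 'z': 12}
i=8, x='z': counts = {'x': 3, 'y': 13, 'z': 20}
i=9, x='x': counts = {'x': 12, 'y': 13, 'z': 20}

{'x': 12, 'y': 13, 'z': 20}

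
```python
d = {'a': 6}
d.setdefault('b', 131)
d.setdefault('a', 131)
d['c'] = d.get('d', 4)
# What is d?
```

After line 1: d = {'a': 6}
After line 2 (setdefault adds 'b'=131): d = {'a': 6, 'b': 131}
After line 3 (setdefault 'a' no-op, already exists): d = {'a': 6, 'b': 131}
After line 4 (get('d', 4) returns default since 'd' not in d): d = {'a': 6, 'b': 131, 'c': 4}

{'a': 6, 'b': 131, 'c': 4}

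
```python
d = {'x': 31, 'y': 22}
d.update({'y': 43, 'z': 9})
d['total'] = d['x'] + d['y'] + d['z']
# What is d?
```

After line 1: d = {'x': 31, 'y': 22}
After line 2 (y overwritten, z added): d = {'x': 31, 'y': 43, 'z': 9}
After line 3 (total = 31 + 43 + 9 = 83): d = {'x': 31, 'y': 43, 'z': 9, 'total': 83}

{'x': 31, 'y': 43, 'z': 9, 'total': 83}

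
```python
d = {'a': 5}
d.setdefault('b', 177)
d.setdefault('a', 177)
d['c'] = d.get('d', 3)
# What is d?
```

After line 1: d = {'a': 5}
After line 2 (setdefault adds 'b'=177): d = {'a': 5, 'b': 177}
After line 3 (setdefault 'a' no-op, already exists): d = {'a': 5, 'b': 177}
After line 4 (get('d', 3) returns default since 'd' not in d): d = {'a': 5, 'b': 177, 'c': 3}

{'a': 5, 'b': 177, 'c': 3}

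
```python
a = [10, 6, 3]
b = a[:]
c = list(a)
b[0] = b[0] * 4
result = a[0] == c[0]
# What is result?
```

After line 1: a = [10, 6, 3]
After line 2 (b = a[:], copy): a = [10, 6, 3], b = [10, 6, 3]
After line 3 (c = list(a) is a copy, new object): c = [10, 6, 3]
After line 4 (b[0] = 10 * 4 = 40; only b mutates (copy)): a = [10, 6, 3], b = [40, 6, 3], c = [10, 6, 3]
After line 5 (a[0] = 10, c[0] = 10; result = True)

True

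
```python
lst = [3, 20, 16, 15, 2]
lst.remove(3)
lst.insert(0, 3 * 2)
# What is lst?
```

After line 1: lst = [3, 20, 16, 15, 2]
After line 2 (remove first 3): lst = [20, 16, 15, 2]
After line 3 (insert 6 at index 0): lst = [6, 20, 16, 15, 2]

[6, 20, 16, 15, 2]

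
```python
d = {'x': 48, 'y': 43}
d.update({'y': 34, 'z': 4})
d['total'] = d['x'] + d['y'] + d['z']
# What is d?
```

After line 1: d = {'x': 48, 'y': 43}
After line 2 (y overwritten, z added): d = {'x': 48, 'y': 34, 'z': 4}
After line 3 (total = 48 + 34 + 4 = 86): d = {'x': 48, 'y': 34, 'z': 4, 'total': 86}

{'x': 48, 'y': 34, 'z': 4, 'total': 86}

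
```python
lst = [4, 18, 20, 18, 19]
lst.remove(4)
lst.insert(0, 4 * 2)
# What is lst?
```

After line 1: lst = [4, 18, 20, 18, 19]
After line 2 (remove first 4): lst = [18, 20, 18, 19]
After line 3 (insert 8 at index 0): lst = [8, 18, 20, 18, 19]

[8, 18, 20, 18, 19]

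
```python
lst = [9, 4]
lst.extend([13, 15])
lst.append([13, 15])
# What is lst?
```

After line 1: lst = [9, 4]
After line 2 (extend unpacks [13, 15]): lst = [9, 4, 13, 15]
After line 3 (append adds [13, 15] as single element): lst = [9, 4, 13, 15, [13, 15]]

[9, 4, 13, 15, [13, 15]]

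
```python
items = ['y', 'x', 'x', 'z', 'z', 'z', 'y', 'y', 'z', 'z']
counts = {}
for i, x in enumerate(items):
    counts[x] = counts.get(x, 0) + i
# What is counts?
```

Initial: counts = {}, items = ['y', 'x', 'x', 'z', 'z', 'z', 'y', 'y', 'z', 'z']
i=0, x='y': counts = {'y': 0}
i=1, x='x': counts = {'y': 0, 'x': 1}
i=2, x='x': counts = {'y': 0, 'x': 3}
i=3, x='z': counts = {'y': 0, 'x': 3, 'z': 3}
i=4, x='z': counts = {'y': 0, 'x': 3, 'z': 7}
i=5, x='z': counts = {'y': 0, 'x': 3, 'z': 12}
i=6, x='y': counts = {'y': 6, 'x': 3, 'z': 12}
i=7, x='y': counts = {'y': 13, 'x': 3, 'z': 12}
i=8, x='z': counts = {'y': 13, 'x': 3, 'z': 20}
i=9, x='z': counts = {'y': 13, 'x': 3, 'z': 29}

{'y': 13, 'x': 3, 'z': 29}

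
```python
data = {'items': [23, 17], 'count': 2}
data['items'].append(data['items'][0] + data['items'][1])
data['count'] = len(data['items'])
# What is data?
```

After line 1: data = {'items': [23, 17], 'count': 2}
After line 2 (append 23 + 17 = 40): data = {'items': [23, 17, 40], 'count': 2}
After line 3 (count = len(items) = 3): data = {'items': [23, 17, 40], 'count': 3}

{'items': [23, 17, 40], 'count': 3}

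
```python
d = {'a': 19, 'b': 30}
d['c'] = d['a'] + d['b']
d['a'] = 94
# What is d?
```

After line 1: d = {'a': 19, 'b': 30}
After line 2 (d['c'] = 19 + 30): d = {'a': 19, 'b': 30, 'c': 49}
After line 3: d = {'a': 94, 'b': 30, 'c': 49}

{'a': 94, 'b': 30, 'c': 49}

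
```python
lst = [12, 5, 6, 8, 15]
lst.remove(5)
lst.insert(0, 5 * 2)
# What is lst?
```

After line 1: lst = [12, 5, 6, 8, 15]
After line 2 (remove first 5): lst = [12, 6, 8, 15]
After line 3 (insert 10 at index 0): lst = [10, 12, 6, 8, 15]

[10, 12, 6, 8, 15]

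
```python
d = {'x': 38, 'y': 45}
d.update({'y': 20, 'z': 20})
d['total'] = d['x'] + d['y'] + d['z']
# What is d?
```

After line 1: d = {'x': 38, 'y': 45}
After line 2 (y overwritten, z added): d = {'x': 38, 'y': 20, 'z': 20}
After line 3 (total = 38 + 20 + 20 = 78): d = {'x': 38, 'y': 20, 'z': 20, 'total': 78}

{'x': 38, 'y': 20, 'z': 20, 'total': 78}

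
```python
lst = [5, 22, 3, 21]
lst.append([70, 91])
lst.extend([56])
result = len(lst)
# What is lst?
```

After line 1: lst = [5, 22, 3, 21]
After line 2 (append adds [70, 91] as single element): lst = [5, 22, 3, 21, [70, 91]]
After line 3 (extend unpacks [56], adds 56): lst = [5, 22, 3, 21, [70, 91], 56]
After line 4: result = len(lst) = 6

[5, 22, 3, 21, [70, 91], 56]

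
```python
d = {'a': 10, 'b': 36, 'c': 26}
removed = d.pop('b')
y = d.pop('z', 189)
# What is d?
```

After line 1: d = {'a': 10, 'b': 36, 'c': 26}
After line 2 (pop 'b' returns 36): d = {'a': 10, 'c': 26}, removed = 36
After line 3 (pop 'z' missing, returns default 189): d = {'a': 10, 'c': 26}, y = 189

{'a': 10, 'c': 26}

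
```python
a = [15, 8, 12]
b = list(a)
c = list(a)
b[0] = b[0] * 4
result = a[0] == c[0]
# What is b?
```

After line 1: a = [15, 8, 12]
After line 2 (b = list(a), copy): a = [15, 8, 12], b = [15, 8, 12]
After line 3 (c = list(a) is a copy, new object): c = [15, 8, 12]
After line 4 (b[0] = 15 * 4 = 60; only b mutates (copy)): a = [15, 8, 12], b = [60, 8, 12], c = [15, 8, 12]
After line 5 (a[0] = 15, c[0] = 15; result = True)

[60, 8, 12]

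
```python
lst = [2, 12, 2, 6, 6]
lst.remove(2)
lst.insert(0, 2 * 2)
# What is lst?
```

After line 1: lst = [2, 12, 2, 6, 6]
After line 2 (remove first 2): lst = [12, 2, 6, 6]
After line 3 (insert 4 at index 0): lst = [4, 12, 2, 6, 6]

[4, 12, 2, 6, 6]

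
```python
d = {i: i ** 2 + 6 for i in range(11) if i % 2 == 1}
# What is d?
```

{1: 7, 3: 15, 5: 31, 7: 55, 9: 87}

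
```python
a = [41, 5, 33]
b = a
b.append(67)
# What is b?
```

After line 1: a = [41, 5, 33]
After line 2 (b = a is an alias, same object): a = [41, 5, 33], b = [41, 5, 33]
After line 3 (b.append mutates the shared list): a = [41, 5, 33, 67], b = [41, 5, 33, 67]

[41, 5, 33, 67]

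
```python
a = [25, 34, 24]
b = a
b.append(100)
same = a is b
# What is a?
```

After line 1: a = [25, 34, 24]
After line 2 (b = a is an alias, same object): a = [25, 34, 24], b = [25, 34, 24]
After line 3 (b.append mutates the shared list): a = [25, 34, 24, 100], b = [25, 34, 24, 100]
After line 4 (same = a is b; same object -> True): same = True

[25, 34, 24, 100]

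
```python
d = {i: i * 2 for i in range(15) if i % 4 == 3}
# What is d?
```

{3: 6, 7: 14, 11: 22}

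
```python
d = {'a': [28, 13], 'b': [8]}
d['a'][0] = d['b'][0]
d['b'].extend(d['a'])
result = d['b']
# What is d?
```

After line 1: d = {'a': [28, 13], 'b': [8]}
After line 2 (a[0] = b[0] = 8): d = {'a': [8, 13], 'b': [8]}
After line 3 (b.extend(a) appends [8, 13]): d = {'a': [8, 13], 'b': [8, 8, 13]}
After line 4: result = d['b'] = [8, 8, 13]

{'a': [8, 13], 'b': [8, 8, 13]}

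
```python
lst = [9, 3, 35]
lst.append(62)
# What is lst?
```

[9, 3, 35, 62]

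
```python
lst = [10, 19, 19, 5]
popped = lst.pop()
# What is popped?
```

5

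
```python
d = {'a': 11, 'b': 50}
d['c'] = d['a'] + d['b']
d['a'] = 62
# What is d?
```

After line 1: d = {'a': 11, 'b': 50}
After line 2 (d['c'] = 11 + 50): d = {'a': 11, 'b': 50, 'c': 61}
After line 3: d = {'a': 62, 'b': 50, 'c': 61}

{'a': 62, 'b': 50, 'c': 61}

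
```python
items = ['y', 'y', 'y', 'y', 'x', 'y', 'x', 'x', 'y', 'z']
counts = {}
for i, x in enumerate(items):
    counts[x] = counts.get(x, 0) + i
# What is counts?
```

Initial: counts = {}, items = ['y', 'y', 'y', 'y', 'x', 'y', 'x', 'x', 'y', 'z']
i=0, x='y': counts = {'y': 0}
i=1, x='y': counts = {'y': 1}
i=2, x='y': counts = {'y': 3}
i=3, x='y': counts = {'y': 6}
i=4, x='x': counts = {'y': 6, 'x': 4}
i=5, x='y': counts = {'y': 11, 'x': 4}
i=6, x='x': counts = {'y': 11, 'x': 10}
i=7, x='x': counts = {'y': 11, 'x': 17}
i=8, x='y': counts = {'y': 19, 'x': 17}
i=9, x='z': counts = {'y': 19, 'x': 17, 'z': 9}

{'y': 19, 'x': 17, 'z': 9}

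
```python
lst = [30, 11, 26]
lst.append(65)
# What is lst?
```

[30, 11, 26, 65]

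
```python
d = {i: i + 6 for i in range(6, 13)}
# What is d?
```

{6: 12, 7: 13, 8: 14, 9: 15, 10: 16, 11: 17, 12: 18}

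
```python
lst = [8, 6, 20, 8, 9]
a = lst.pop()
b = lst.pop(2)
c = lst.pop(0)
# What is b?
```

After line 1: lst = [8, 6, 20, 8, 9]
After line 2 (pop() -> a = 9): lst = [8, 6, 20, 8]
After line 3 (pop(2) -> b = 20): lst = [8, 6, 8]
After line 4 (pop(0) -> c = 8): lst = [6, 8]

20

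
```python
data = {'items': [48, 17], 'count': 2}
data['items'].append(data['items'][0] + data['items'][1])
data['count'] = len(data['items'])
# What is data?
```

After line 1: data = {'items': [48, 17], 'count': 2}
After line 2 (append 48 + 17 = 65): data = {'items': [48, 17, 65], 'count': 2}
After line 3 (count = len(items) = 3): data = {'items': [48, 17, 65], 'count': 3}

{'items': [48, 17, 65], 'count': 3}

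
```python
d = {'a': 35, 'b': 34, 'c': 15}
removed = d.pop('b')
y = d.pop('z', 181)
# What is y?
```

After line 1: d = {'a': 35, 'b': 34, 'c': 15}
After line 2 (pop 'b' returns 34): d = {'a': 35, 'c': 15}, removed = 34
After line 3 (pop 'z' missing, returns default 181): d = {'a': 35, 'c': 15}, y = 181

181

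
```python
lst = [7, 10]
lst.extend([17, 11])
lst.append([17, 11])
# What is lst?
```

After line 1: lst = [7, 10]
After line 2 (extend unpacks [17, 11]): lst = [7, 10, 17, 11]
After line 3 (append adds [17, 11] as single element): lst = [7, 10, 17, 11, [17, 11]]

[7, 10, 17, 11, [17, 11]]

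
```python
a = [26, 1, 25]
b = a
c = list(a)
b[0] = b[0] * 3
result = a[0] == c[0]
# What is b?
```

After line 1: a = [26, 1, 25]
After line 2 (b = a, alias): a = [26, 1, 25], b = [26, 1, 25]
After line 3 (c = list(a) is a copy, new object): c = [26, 1, 25]
After line 4 (b[0] = 26 * 3 = 78; mutates shared a/b): a = b = [78, 1, 25], c = [26, 1, 25]
After line 5 (a[0] = 78, c[0] = 26; result = False)

[78, 1, 25]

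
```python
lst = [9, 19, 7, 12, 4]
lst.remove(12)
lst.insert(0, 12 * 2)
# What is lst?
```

After line 1: lst = [9, 19, 7, 12, 4]
After line 2 (remove first 12): lst = [9, 19, 7, 4]
After line 3 (insert 24 at index 0): lst = [24, 9, 19, 7, 4]

[24, 9, 19, 7, 4]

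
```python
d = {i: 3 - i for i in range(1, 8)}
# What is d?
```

{1: 2, 2: 1, 3: 0, 4: -1, 5: -2, 6: -3, 7: -4}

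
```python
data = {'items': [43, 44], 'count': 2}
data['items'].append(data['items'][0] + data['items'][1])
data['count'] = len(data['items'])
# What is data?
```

After line 1: data = {'items': [43, 44], 'count': 2}
After line 2 (append 43 + 44 = 87): data = {'items': [43, 44, 87], 'count': 2}
After line 3 (count = len(items) = 3): data = {'items': [43, 44, 87], 'count': 3}

{'items': [43, 44, 87], 'count': 3}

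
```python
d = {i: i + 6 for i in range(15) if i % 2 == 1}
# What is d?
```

{1: 7, 3: 9, 5: 11, 7: 13, 9: 15, 11: 17, 13: 19}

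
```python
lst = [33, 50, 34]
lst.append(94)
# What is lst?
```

[33, 50, 34, 94]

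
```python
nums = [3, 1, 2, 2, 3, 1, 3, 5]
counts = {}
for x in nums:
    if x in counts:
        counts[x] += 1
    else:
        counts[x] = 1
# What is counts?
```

Initial: counts = {}, nums = [3, 1, 2, 2, 3, 1, 3, 5]
See 3: counts = {3: 1}
See 1: counts = {3: 1, 1: 1}
See 2: counts = {3: 1, 1: 1, 2: 1}
See 2: counts = {3: 1, 1: 1, 2: 2}
See 3: counts = {3: 2, 1: 1, 2: 2}
See 1: counts = {3: 2, 1: 2, 2: 2}
See 3: counts = {3: 3, 1: 2, 2: 2}
See 5: counts = {3: 3, 1: 2, 2: 2, 5: 1}

{3: 3, 1: 2, 2: 2, 5: 1}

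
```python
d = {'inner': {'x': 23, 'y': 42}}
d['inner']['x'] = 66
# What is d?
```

After line 1: d = {'inner': {'x': 23, 'y': 42}}
After line 2 (inner x overwritten): d = {'inner': {'x': 66, 'y': 42}}

{'inner': {'x': 66, 'y': 42}}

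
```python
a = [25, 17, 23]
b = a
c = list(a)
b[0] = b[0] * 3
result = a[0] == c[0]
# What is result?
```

After line 1: a = [25, 17, 23]
After line 2 (b = a, alias): a = [25, 17, 23], b = [25, 17, 23]
After line 3 (c = list(a) is a copy, new object): c = [25, 17, 23]
After line 4 (b[0] = 25 * 3 = 75; mutates shared a/b): a = b = [75, 17, 23], c = [25, 17, 23]
After line 5 (a[0] = 75, c[0] = 25; result = False)

False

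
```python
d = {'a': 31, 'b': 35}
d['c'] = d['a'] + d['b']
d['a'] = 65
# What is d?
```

After line 1: d = {'a': 31, 'b': 35}
After line 2 (d['c'] = 31 + 35): d = {'a': 31, 'b': 35, 'c': 66}
After line 3: d = {'a': 65, 'b': 35, 'c': 66}

{'a': 65, 'b': 35, 'c': 66}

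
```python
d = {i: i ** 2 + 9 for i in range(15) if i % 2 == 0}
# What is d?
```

{0: 9, 2: 13, 4: 25, 6: 45, 8: 73, 10: 109, 12: 153, 14: 205}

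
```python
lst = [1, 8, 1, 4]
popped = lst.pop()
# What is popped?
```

4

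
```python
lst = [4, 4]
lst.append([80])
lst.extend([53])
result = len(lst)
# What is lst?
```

After line 1: lst = [4, 4]
After line 2 (append adds [80] as single element): lst = [4, 4, [80]]
After line 3 (extend unpacks [53], adds 53): lst = [4, 4, [80], 53]
After line 4: result = len(lst) = 4

[4, 4, [80], 53]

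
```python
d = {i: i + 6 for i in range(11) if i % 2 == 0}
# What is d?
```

{0: 6, 2: 8, 4: 10, 6: 12, 8: 14, 10: 16}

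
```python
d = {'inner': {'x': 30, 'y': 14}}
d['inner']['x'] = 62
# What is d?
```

After line 1: d = {'inner': {'x': 30, 'y': 14}}
After line 2 (inner x overwritten): d = {'inner': {'x': 62, 'y': 14}}

{'inner': {'x': 62, 'y': 14}}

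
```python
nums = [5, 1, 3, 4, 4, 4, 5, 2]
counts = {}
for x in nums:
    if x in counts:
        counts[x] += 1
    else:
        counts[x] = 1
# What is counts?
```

Initial: counts = {}, nums = [5, 1, 3, 4, 4, 4, 5, 2]
See 5: counts = {5: 1}
See 1: counts = {5: 1, 1: 1}
See 3: counts = {5: 1, 1: 1, 3: 1}
See 4: counts = {5: 1, 1: 1, 3: 1, 4: 1}
See 4: counts = {5: 1, 1: 1, 3: 1, 4: 2}
See 4: counts = {5: 1, 1: 1, 3: 1, 4: 3}
See 5: counts = {5: 2, 1: 1, 3: 1, 4: 3}
See 2: counts = {5: 2, 1: 1, 3: 1, 4: 3, 2: 1}

{5: 2, 1: 1, 3: 1, 4: 3, 2: 1}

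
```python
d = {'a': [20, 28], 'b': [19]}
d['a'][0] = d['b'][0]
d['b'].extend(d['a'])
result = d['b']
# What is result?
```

After line 1: d = {'a': [20, 28], 'b': [19]}
After line 2 (a[0] = b[0] = 19): d = {'a': [19, 28], 'b': [19]}
After line 3 (b.extend(a) appends [19, 28]): d = {'a': [19, 28], 'b': [19, 19, 28]}
After line 4: result = d['b'] = [19, 19, 28]

[19, 19, 28]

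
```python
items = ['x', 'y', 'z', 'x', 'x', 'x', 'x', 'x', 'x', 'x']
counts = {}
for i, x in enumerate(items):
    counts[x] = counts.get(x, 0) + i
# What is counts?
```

Initial: counts = {}, items = ['x', 'y', 'z', 'x', 'x', 'x', 'x', 'x', 'x', 'x']
i=0, x='x': counts = {'x': 0}
i=1, x='y': counts = {'x': 0, 'y': 1}
i=2, x='z': counts = {'x': 0, 'y': 1, 'z': 2}
i=3, x='x': counts = {'x': 3, 'y': 1, 'z': 2}
i=4, x='x': counts = {'x': 7, 'y': 1, 'z': 2}
i=5, x='x': counts = {'x': 12, 'y': 1, 'z': 2}
i=6, x='x': counts = {'x': 18, 'y': 1, 'z': 2}
i=7, x='x': counts = {'x': 25, 'y': 1, 'z': 2}
i=8, x='x': counts = {'x': 33, 'y': 1, 'z': 2}
i=9, x='x': counts = {'x': 42, 'y': 1, 'z': 2}

{'x': 42, 'y': 1, 'z': 2}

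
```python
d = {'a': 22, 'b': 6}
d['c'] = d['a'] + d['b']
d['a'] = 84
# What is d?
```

After line 1: d = {'a': 22, 'b': 6}
After line 2 (d['c'] = 22 + 6): d = {'a': 22, 'b': 6, 'c': 28}
After line 3: d = {'a': 84, 'b': 6, 'c': 28}

{'a': 84, 'b': 6, 'c': 28}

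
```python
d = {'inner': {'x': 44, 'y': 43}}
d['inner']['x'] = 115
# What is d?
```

After line 1: d = {'inner': {'x': 44, 'y': 43}}
After line 2 (inner x overwritten): d = {'inner': {'x': 115, 'y': 43}}

{'inner': {'x': 115, 'y': 43}}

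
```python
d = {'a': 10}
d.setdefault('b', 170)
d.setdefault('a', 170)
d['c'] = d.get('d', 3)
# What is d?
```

After line 1: d = {'a': 10}
After line 2 (setdefault adds 'b'=170): d = {'a': 10, 'b': 170}
After line 3 (setdefault 'a' no-op, already exists): d = {'a': 10, 'b': 170}
After line 4 (get('d', 3) returns default since 'd' not in d): d = {'a': 10, 'b': 170, 'c': 3}

{'a': 10, 'b': 170, 'c': 3}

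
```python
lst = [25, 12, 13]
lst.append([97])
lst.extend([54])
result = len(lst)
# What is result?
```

After line 1: lst = [25, 12, 13]
After line 2 (append adds [97] as single element): lst = [25, 12, 13, [97]]
After line 3 (extend unpacks [54], adds 54): lst = [25, 12, 13, [97], 54]
After line 4: result = len(lst) = 5

5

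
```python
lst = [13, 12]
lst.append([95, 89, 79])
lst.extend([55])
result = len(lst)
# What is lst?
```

After line 1: lst = [13, 12]
After line 2 (append adds [95, 89, 79] as single element): lst = [13, 12, [95, 89, 79]]
After line 3 (extend unpacks [55], adds 55): lst = [13, 12, [95, 89, 79], 55]
After line 4: result = len(lst) = 4

[13, 12, [95, 89, 79], 55]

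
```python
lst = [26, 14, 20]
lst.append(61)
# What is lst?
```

[26, 14, 20, 61]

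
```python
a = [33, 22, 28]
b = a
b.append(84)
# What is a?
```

After line 1: a = [33, 22, 28]
After line 2 (b = a is an alias, same object): a = [33, 22, 28], b = [33, 22, 28]
After line 3 (b.append mutates the shared list): a = [33, 22, 28, 84], b = [33, 22, 28, 84]

[33, 22, 28, 84]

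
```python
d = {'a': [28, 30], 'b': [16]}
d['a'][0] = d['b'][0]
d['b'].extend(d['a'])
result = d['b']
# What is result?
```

After line 1: d = {'a': [28, 30], 'b': [16]}
After line 2 (a[0] = b[0] = 16): d = {'a': [16, 30], 'b': [16]}
After line 3 (b.extend(a) appends [16, 30]): d = {'a': [16, 30], 'b': [16, 16, 30]}
After line 4: result = d['b'] = [16, 16, 30]

[16, 16, 30]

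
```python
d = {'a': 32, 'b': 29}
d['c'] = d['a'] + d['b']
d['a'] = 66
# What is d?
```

After line 1: d = {'a': 32, 'b': 29}
After line 2 (d['c'] = 32 + 29): d = {'a': 32, 'b': 29, 'c': 61}
After line 3: d = {'a': 66, 'b': 29, 'c': 61}

{'a': 66, 'b': 29, 'c': 61}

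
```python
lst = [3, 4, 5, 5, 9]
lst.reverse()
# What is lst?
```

[9, 5, 5, 4, 3]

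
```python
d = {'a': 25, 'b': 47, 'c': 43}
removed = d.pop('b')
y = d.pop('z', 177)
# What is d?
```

After line 1: d = {'a': 25, 'b': 47, 'c': 43}
After line 2 (pop 'b' returns 47): d = {'a': 25, 'c': 43}, removed = 47
After line 3 (pop 'z' missing, returns default 177): d = {'a': 25, 'c': 43}, y = 177

{'a': 25, 'c': 43}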